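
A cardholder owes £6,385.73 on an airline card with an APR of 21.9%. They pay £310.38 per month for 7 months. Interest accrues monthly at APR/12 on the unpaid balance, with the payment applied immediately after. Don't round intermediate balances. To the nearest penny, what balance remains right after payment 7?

Monthly rate r = 21.9%/12 = 1.825% = 0.01825.
Each month: B ← B·(1+r) − £310.38.
Month 1: interest £116.54; balance after payment £6,191.89.
Month 2: interest £113.00; balance after payment £5,994.51.
Month 3: interest £109.40; balance after payment £5,793.53.
Month 4: interest £105.73; balance after payment £5,588.88.
Month 5: interest £102.00; balance after payment £5,380.50.
Month 6: interest £98.19; balance after payment £5,168.31.
Month 7: interest £94.32; balance after payment £4,952.26.

£4,952.26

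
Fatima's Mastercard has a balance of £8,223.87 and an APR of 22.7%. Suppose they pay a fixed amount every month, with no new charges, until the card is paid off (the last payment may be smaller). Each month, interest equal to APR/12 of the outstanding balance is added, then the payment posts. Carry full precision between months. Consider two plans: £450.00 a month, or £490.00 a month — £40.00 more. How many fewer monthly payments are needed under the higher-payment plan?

2 fewer payments

Monthly rate r = 22.7%/12 = 1.89167% = 0.0189167.
At £450.00/mo: n = ⌈−ln(1 − rB₀/P)/ln(1+r)⌉ = 23 payments (last £287.23); total interest = total paid − £8,223.87 = £1,963.36.
At £490.00/mo: 21 payments (last £188.64); total interest £1,764.77.
Payments saved = 23 − 21 = 2.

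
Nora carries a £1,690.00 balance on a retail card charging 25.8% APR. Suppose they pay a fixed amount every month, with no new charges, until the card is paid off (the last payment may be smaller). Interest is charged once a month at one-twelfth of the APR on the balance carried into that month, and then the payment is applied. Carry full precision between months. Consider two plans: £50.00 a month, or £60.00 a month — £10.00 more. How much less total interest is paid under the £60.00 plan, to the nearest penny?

Monthly rate r = 25.8%/12 = 2.15% = 0.0215.
At £50.00/mo: n = ⌈−ln(1 − rB₀/P)/ln(1+r)⌉ = 61 payments (last £49.03); total interest = total paid − £1,690.00 = £1,359.03.
At £60.00/mo: 44 payments (last £44.25); total interest £934.25.
Interest saved = £1,359.03 − £934.25 = £424.78.

£424.78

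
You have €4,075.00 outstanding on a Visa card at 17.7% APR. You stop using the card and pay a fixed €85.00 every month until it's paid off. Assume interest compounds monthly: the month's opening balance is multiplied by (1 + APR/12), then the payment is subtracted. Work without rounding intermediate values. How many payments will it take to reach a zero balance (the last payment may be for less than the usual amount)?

84 months

Monthly rate r = 17.7%/12 = 1.475% = 0.01475.
Recurrence: B ← B·(1+r) − €85.00.
Month 1: interest €60.11; balance after payment €4,050.11.
Month 2: interest €59.74; balance after payment €4,024.85.
Closed form: n = −ln(1 − rB₀/P)/ln(1+r) = −ln(0.29287)/ln(1.01475) ≈ 83.869, so the balance reaches zero during payment 84.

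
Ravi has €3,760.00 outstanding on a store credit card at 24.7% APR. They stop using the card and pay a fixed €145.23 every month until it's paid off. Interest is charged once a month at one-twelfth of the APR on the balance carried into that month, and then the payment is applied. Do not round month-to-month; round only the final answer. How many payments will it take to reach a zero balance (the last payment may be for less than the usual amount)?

38 months

Monthly rate r = 24.7%/12 = 2.05833% = 0.0205833.
Recurrence: B ← B·(1+r) − €145.23.
Month 1: interest €77.39; balance after payment €3,692.16.
Month 2: interest €76.00; balance after payment €3,622.93.
Closed form: n = −ln(1 − rB₀/P)/ln(1+r) = −ln(0.4671)/ln(1.02058) ≈ 37.361, so the balance reaches zero during payment 38.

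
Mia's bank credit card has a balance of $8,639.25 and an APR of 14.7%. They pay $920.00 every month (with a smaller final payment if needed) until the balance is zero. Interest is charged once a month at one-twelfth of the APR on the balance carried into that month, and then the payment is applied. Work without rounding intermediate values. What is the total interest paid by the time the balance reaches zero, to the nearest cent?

$594.93

Monthly rate r = 14.7%/12 = 1.225% = 0.01225.
Payoff takes n = ⌈−ln(1 − rB₀/P)/ln(1+r)⌉ = ⌈10.037⌉ = 11 payments; the last is $34.18.
Total paid = 10·$920.00 + $34.18 = $9,234.18.
Total interest = total paid − principal = $9,234.18 − $8,639.25 = $594.93.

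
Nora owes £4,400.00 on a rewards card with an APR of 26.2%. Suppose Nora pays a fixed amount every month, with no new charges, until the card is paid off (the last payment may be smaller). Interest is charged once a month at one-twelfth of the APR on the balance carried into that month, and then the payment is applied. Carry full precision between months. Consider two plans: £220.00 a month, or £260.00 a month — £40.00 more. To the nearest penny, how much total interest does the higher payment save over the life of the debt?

Monthly rate r = 26.2%/12 = 2.18333% = 0.0218333.
At £220.00/mo: n = ⌈−ln(1 − rB₀/P)/ln(1+r)⌉ = 27 payments (last £126.13); total interest = total paid − £4,400.00 = £1,446.13.
At £260.00/mo: 22 payments (last £92.80); total interest £1,152.80.
Interest saved = £1,446.13 − £1,152.80 = £293.33.

£293.33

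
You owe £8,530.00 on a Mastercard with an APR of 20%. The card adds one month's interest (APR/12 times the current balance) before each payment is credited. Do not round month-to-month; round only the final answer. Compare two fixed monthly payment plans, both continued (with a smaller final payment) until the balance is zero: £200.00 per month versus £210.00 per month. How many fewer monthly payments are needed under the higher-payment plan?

7 fewer payments

Monthly rate r = 20%/12 = 1.66667% = 0.0166667.
At £200.00/mo: n = ⌈−ln(1 − rB₀/P)/ln(1+r)⌉ = 76 payments (last £12.86); total interest = total paid − £8,530.00 = £6,482.86.
At £210.00/mo: 69 payments (last £77.41); total interest £5,827.41.
Payments saved = 76 − 69 = 7.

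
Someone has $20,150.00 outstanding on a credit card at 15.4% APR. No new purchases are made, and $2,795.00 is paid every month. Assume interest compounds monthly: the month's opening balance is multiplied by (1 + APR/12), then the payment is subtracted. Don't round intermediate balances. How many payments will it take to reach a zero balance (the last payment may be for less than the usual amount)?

8 payments

Monthly rate r = 15.4%/12 = 1.28333% = 0.0128333.
Recurrence: B ← B·(1+r) − $2,795.00.
Month 1: interest $258.59; balance after payment $17,613.59.
Month 2: interest $226.04; balance after payment $15,044.63.
Closed form: n = −ln(1 − rB₀/P)/ln(1+r) = −ln(0.90748)/ln(1.01283) ≈ 7.613, so the balance reaches zero during payment 8.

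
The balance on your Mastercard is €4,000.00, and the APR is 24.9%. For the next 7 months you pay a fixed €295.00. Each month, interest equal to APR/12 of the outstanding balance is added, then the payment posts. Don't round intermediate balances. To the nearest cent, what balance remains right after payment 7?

€2,420.36

Monthly rate r = 24.9%/12 = 2.075% = 0.02075.
Each month: B ← B·(1+r) − €295.00.
Month 1: interest €83.00; balance after payment €3,788.00.
Month 2: interest €78.60; balance after payment €3,571.60.
Month 3: interest €74.11; balance after payment €3,350.71.
Month 4: interest €69.53; balance after payment €3,125.24.
Month 5: interest €64.85; balance after payment €2,895.09.
Month 6: interest €60.07; balance after payment €2,660.16.
Month 7: interest €55.20; balance after payment €2,420.36.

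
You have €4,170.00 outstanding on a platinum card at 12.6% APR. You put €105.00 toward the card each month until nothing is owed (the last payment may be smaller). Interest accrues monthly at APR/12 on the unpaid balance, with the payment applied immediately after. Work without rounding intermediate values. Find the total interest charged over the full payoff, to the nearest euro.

Monthly rate r = 12.6%/12 = 1.05% = 0.0105.
Payoff takes n = ⌈−ln(1 − rB₀/P)/ln(1+r)⌉ = ⌈51.657⌉ = 52 payments; the last is €69.08.
Total paid = 51·€105.00 + €69.08 = €5,424.08.
Total interest = total paid − principal = €5,424.08 − €4,170.00 = €1,254.08.

€1,254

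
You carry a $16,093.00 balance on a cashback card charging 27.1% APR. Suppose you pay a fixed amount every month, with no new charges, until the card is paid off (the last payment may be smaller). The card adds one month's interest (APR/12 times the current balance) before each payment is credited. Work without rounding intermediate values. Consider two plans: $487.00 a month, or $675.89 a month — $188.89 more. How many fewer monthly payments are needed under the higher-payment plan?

27 fewer payments

Monthly rate r = 27.1%/12 = 2.25833% = 0.0225833.
At $487.00/mo: n = ⌈−ln(1 − rB₀/P)/ln(1+r)⌉ = 62 payments (last $202.53); total interest = total paid − $16,093.00 = $13,816.53.
At $675.89/mo: 35 payments (last $373.34); total interest $7,260.60.
Payments saved = 62 − 35 = 27.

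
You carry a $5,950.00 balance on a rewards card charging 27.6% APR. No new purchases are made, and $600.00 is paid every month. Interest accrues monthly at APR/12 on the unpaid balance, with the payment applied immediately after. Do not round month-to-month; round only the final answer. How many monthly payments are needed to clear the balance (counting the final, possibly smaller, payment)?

12 payments

Monthly rate r = 27.6%/12 = 2.3% = 0.023.
Recurrence: B ← B·(1+r) − $600.00.
Month 1: interest $136.85; balance after payment $5,486.85.
Month 2: interest $126.20; balance after payment $5,013.05.
Closed form: n = −ln(1 − rB₀/P)/ln(1+r) = −ln(0.77192)/ln(1.023) ≈ 11.385, so the balance reaches zero during payment 12.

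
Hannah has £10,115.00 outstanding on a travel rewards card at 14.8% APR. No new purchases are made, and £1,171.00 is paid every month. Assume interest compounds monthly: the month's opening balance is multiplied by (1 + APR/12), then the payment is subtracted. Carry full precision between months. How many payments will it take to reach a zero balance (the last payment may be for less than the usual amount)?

10 months

Monthly rate r = 14.8%/12 = 1.23333% = 0.0123333.
Recurrence: B ← B·(1+r) − £1,171.00.
Month 1: interest £124.75; balance after payment £9,068.75.
Month 2: interest £111.85; balance after payment £8,009.60.
Closed form: n = −ln(1 − rB₀/P)/ln(1+r) = −ln(0.89347)/ln(1.01233) ≈ 9.190, so the balance reaches zero during payment 10.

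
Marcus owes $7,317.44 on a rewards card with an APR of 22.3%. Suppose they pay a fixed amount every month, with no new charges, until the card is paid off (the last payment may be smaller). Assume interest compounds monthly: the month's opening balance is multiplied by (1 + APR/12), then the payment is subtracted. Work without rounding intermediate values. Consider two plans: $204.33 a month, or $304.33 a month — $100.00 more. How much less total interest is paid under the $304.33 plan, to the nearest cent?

$2,366.92

Monthly rate r = 22.3%/12 = 1.85833% = 0.0185833.
At $204.33/mo: n = ⌈−ln(1 − rB₀/P)/ln(1+r)⌉ = 60 payments (last $97.87); total interest = total paid − $7,317.44 = $4,835.90.
At $304.33/mo: 33 payments (last $47.86); total interest $2,468.98.
Interest saved = $4,835.90 − $2,468.98 = $2,366.92.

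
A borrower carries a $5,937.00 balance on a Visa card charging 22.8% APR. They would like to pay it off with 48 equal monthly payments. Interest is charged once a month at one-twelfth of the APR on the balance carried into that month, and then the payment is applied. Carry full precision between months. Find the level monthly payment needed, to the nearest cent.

$189.64

Monthly rate r = 22.8%/12 = 1.9% = 0.019.
Level-payment amortization: P = B₀·r / (1 − (1+r)^(−n)) = 5937.00·0.019 / (1 − 1.019^(−48)).
Denominator 1 − (1+r)^(−48) = 0.59482824.
P = 112.803 / 0.59482824 ≈ 189.64.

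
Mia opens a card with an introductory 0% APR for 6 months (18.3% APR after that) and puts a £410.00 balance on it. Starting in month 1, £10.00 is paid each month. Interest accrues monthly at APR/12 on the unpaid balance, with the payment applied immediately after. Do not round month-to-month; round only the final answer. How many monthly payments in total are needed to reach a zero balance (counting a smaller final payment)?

57 months

Promo months 1–6 at r₀ = 0%/12 = 0; months 7+ at r₁ = 18.3%/12 = 0.01525.
After month 6 (no interest yet): B = £410.00 − 6·£10.00 = £350.00.
Then at r₁ with £10.00/mo: n₂ = −ln(1 − r₁·B/P)/ln(1+r₁) ≈ 50.42 → 51 more payments.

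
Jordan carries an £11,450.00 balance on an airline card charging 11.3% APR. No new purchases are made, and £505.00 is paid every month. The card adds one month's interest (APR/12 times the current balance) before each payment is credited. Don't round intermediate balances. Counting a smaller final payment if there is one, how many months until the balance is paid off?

26 months

Monthly rate r = 11.3%/12 = 0.941667% = 0.00941667.
Recurrence: B ← B·(1+r) − £505.00.
Month 1: interest £107.82; balance after payment £11,052.82.
Month 2: interest £104.08; balance after payment £10,651.90.
Closed form: n = −ln(1 − rB₀/P)/ln(1+r) = −ln(0.78649)/ln(1.00942) ≈ 25.625, so the balance reaches zero during payment 26.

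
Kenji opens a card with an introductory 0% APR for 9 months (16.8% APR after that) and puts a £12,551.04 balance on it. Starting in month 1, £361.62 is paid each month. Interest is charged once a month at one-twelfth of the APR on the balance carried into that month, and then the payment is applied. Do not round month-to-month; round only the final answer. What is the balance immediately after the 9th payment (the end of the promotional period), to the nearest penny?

£9,296.46

Promo months 1–9 at r₀ = 0%/12 = 0; months 10+ at r₁ = 16.8%/12 = 0.014.
After month 9 (no interest yet): B = £12,551.04 − 9·£361.62 = £9,296.46.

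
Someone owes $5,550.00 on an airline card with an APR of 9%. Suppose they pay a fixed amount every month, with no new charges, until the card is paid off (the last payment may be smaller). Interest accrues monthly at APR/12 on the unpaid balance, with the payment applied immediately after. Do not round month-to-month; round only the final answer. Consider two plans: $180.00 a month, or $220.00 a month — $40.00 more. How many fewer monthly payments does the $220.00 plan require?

7 fewer payments

Monthly rate r = 9%/12 = 0.75% = 0.0075.
At $180.00/mo: n = ⌈−ln(1 − rB₀/P)/ln(1+r)⌉ = 36 payments (last $35.49); total interest = total paid − $5,550.00 = $785.49.
At $220.00/mo: 29 payments (last $15.45); total interest $625.45.
Payments saved = 36 − 29 = 7.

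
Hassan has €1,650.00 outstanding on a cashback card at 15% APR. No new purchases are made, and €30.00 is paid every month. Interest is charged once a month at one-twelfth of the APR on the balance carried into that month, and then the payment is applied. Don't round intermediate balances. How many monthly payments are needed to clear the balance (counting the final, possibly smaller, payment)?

94 months

Monthly rate r = 15%/12 = 1.25% = 0.0125.
Recurrence: B ← B·(1+r) − €30.00.
Month 1: interest €20.62; balance after payment €1,640.62.
Month 2: interest €20.51; balance after payment €1,631.13.
Closed form: n = −ln(1 − rB₀/P)/ln(1+r) = −ln(0.3125)/ln(1.0125) ≈ 93.632, so the balance reaches zero during payment 94.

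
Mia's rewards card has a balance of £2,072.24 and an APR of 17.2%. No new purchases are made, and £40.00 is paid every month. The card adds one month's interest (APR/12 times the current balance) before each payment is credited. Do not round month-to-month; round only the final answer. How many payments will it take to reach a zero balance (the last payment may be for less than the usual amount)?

96 payments

Monthly rate r = 17.2%/12 = 1.43333% = 0.0143333.
Recurrence: B ← B·(1+r) − £40.00.
Month 1: interest £29.70; balance after payment £2,061.94.
Month 2: interest £29.55; balance after payment £2,051.50.
Closed form: n = −ln(1 − rB₀/P)/ln(1+r) = −ln(0.25745)/ln(1.01433) ≈ 95.347, so the balance reaches zero during payment 96.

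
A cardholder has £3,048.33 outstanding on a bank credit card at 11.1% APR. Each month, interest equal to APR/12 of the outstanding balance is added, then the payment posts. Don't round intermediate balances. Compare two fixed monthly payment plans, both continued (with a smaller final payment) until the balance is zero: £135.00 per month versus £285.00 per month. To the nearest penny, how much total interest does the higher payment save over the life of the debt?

Monthly rate r = 11.1%/12 = 0.925% = 0.00925.
At £135.00/mo: n = ⌈−ln(1 − rB₀/P)/ln(1+r)⌉ = 26 payments (last £60.30); total interest = total paid − £3,048.33 = £386.97.
At £285.00/mo: 12 payments (last £89.98); total interest £176.65.
Interest saved = £386.97 − £176.65 = £210.32.

£210.32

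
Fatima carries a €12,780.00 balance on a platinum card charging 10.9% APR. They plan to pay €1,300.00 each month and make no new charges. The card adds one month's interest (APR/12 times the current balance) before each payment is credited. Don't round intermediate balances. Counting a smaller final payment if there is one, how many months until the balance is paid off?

Monthly rate r = 10.9%/12 = 0.908333% = 0.00908333.
Recurrence: B ← B·(1+r) − €1,300.00.
Month 1: interest €116.09; balance after payment €11,596.08.
Month 2: interest €105.33; balance after payment €10,401.42.
Closed form: n = −ln(1 − rB₀/P)/ln(1+r) = −ln(0.9107)/ln(1.00908) ≈ 10.344, so the balance reaches zero during payment 11.

11 months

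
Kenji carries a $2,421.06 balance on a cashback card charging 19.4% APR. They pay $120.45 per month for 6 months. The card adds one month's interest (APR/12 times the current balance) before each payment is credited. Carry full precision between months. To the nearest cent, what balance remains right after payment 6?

$1,913.06

Monthly rate r = 19.4%/12 = 1.61667% = 0.0161667.
Each month: B ← B·(1+r) − $120.45.
Month 1: interest $39.14; balance after payment $2,339.75.
Month 2: interest $37.83; balance after payment $2,257.13.
Month 3: interest $36.49; balance after payment $2,173.17.
Month 4: interest $35.13; balance after payment $2,087.85.
Month 5: interest $33.75; balance after payment $2,001.15.
Month 6: interest $32.35; balance after payment $1,913.06.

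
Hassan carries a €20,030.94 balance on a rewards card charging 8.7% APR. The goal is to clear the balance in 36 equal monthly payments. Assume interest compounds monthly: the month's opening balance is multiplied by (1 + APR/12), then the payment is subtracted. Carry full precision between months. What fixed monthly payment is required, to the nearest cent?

Monthly rate r = 8.7%/12 = 0.725% = 0.00725.
Level-payment amortization: P = B₀·r / (1 − (1+r)^(−n)) = 20030.94·0.00725 / (1 − 1.00725^(−36)).
Denominator 1 − (1+r)^(−36) = 0.22899346.
P = 145.224 / 0.22899346 ≈ 634.19.

€634.19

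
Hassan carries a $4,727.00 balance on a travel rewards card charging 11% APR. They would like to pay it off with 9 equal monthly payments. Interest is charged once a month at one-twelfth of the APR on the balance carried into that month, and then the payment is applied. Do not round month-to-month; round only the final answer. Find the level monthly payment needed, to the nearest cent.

Monthly rate r = 11%/12 = 0.916667% = 0.00916667.
Level-payment amortization: P = B₀·r / (1 − (1+r)^(−n)) = 4727.00·0.00916667 / (1 − 1.00917^(−9)).
Denominator 1 − (1+r)^(−9) = 0.0788424285.
P = 43.3308 / 0.0788424285 ≈ 549.59.

$549.59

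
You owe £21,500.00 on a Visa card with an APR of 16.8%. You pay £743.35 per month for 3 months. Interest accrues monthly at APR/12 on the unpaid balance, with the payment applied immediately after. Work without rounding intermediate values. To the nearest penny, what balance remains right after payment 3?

Monthly rate r = 16.8%/12 = 1.4% = 0.014.
Each month: B ← B·(1+r) − £743.35.
Month 1: interest £301.00; balance after payment £21,057.65.
Month 2: interest £294.81; balance after payment £20,609.11.
Month 3: interest £288.53; balance after payment £20,154.28.

£20,154.28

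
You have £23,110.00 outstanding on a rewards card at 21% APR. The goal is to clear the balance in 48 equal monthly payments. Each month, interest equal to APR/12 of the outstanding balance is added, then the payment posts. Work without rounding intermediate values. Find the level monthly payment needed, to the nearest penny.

Monthly rate r = 21%/12 = 1.75% = 0.0175.
Level-payment amortization: P = B₀·r / (1 − (1+r)^(−n)) = 23110.00·0.0175 / (1 − 1.0175^(−48)).
Denominator 1 − (1+r)^(−48) = 0.565141523.
P = 404.425 / 0.565141523 ≈ 715.62.

£715.62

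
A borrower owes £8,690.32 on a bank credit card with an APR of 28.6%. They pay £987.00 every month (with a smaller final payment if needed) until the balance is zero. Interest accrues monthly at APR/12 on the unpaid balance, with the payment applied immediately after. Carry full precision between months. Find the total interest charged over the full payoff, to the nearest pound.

£1,179

Monthly rate r = 28.6%/12 = 2.38333% = 0.0238333.
Payoff takes n = ⌈−ln(1 − rB₀/P)/ln(1+r)⌉ = ⌈10.000⌉ = 10 payments; the last is £986.65.
Total paid = 9·£987.00 + £986.65 = £9,869.65.
Total interest = total paid − principal = £9,869.65 − £8,690.32 = £1,179.33.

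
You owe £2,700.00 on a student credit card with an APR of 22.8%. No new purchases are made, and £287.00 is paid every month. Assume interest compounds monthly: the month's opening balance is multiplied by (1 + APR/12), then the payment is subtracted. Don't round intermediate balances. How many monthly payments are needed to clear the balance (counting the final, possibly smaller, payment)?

Monthly rate r = 22.8%/12 = 1.9% = 0.019.
Recurrence: B ← B·(1+r) − £287.00.
Month 1: interest £51.30; balance after payment £2,464.30.
Month 2: interest £46.82; balance after payment £2,224.12.
Closed form: n = −ln(1 − rB₀/P)/ln(1+r) = −ln(0.82125)/ln(1.019) ≈ 10.462, so the balance reaches zero during payment 11.

11 payments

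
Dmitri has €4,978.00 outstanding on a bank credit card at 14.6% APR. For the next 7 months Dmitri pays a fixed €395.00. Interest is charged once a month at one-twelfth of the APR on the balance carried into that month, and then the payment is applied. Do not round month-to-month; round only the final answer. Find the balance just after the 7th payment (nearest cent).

Monthly rate r = 14.6%/12 = 1.21667% = 0.0121667.
Each month: B ← B·(1+r) − €395.00.
Month 1: interest €60.57; balance after payment €4,643.57.
Month 2: interest €56.50; balance after payment €4,305.06.
Month 3: interest €52.38; balance after payment €3,962.44.
Month 4: interest €48.21; balance after payment €3,615.65.
Month 5: interest €43.99; balance after payment €3,264.64.
Month 6: interest €39.72; balance after payment €2,909.36.
Month 7: interest €35.40; balance after payment €2,549.76.

€2,549.76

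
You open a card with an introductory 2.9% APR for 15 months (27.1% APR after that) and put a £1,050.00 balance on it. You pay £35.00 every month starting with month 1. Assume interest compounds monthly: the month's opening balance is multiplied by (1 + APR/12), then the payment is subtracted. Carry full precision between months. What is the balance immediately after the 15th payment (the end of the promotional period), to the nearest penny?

£554.74

Promo months 1–15 at r₀ = 2.9%/12 = 0.00241667; months 16+ at r₁ = 27.1%/12 = 0.0225833.
After month 15: iterate B ← B·(1+r₀) − £35.00 for 15 months → £554.74.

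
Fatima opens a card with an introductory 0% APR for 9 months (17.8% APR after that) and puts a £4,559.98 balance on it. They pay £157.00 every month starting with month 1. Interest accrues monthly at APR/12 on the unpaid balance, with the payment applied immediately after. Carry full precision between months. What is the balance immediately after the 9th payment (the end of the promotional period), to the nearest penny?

£3,146.98

Promo months 1–9 at r₀ = 0%/12 = 0; months 10+ at r₁ = 17.8%/12 = 0.0148333.
After month 9 (no interest yet): B = £4,559.98 − 9·£157.00 = £3,146.98.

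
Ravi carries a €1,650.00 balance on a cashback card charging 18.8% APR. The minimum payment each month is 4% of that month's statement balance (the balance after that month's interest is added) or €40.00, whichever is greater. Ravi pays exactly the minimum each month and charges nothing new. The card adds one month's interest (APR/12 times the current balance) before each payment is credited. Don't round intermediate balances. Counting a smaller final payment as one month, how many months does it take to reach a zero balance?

52 months

Monthly rate r = 18.8%/12 = 1.56667% = 0.0156667.
While 4% of the post-interest balance exceeds €40.00, each month B ← (B·(1+r))·(1 − 0.04), i.e. B shrinks by the factor (1+r)·0.96 = 0.97504.
This holds for months 1–21. Entering month 22 the balance is €970.41; 4% of the post-interest balance is now below €40.00, so the flat €40.00 minimum applies from here.
From month 22 a fixed €40.00 at rate r clears €970.41 in 31 more payments. Total: 21 + 31 = 52 months.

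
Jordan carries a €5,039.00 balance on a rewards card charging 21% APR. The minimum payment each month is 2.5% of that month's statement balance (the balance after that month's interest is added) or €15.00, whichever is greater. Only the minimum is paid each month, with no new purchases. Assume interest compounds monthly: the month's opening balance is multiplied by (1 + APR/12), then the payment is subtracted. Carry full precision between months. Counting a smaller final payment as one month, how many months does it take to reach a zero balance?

337 months

Monthly rate r = 21%/12 = 1.75% = 0.0175.
While 2.5% of the post-interest balance exceeds €15.00, each month B ← (B·(1+r))·(1 − 0.025), i.e. B shrinks by the factor (1+r)·0.975 = 0.99206.
This holds for months 1–270. Entering month 271 the balance is €585.98; 2.5% of the post-interest balance is now below €15.00, so the flat €15.00 minimum applies from here.
From month 271 a fixed €15.00 at rate r clears €585.98 in 67 more payments. Total: 270 + 67 = 337 months.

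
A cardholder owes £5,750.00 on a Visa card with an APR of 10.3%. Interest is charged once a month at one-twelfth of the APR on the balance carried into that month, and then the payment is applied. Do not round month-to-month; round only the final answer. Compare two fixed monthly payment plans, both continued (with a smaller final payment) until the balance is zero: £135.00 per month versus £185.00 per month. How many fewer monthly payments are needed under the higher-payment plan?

17 fewer payments

Monthly rate r = 10.3%/12 = 0.858333% = 0.00858333.
At £135.00/mo: n = ⌈−ln(1 − rB₀/P)/ln(1+r)⌉ = 54 payments (last £32.94); total interest = total paid − £5,750.00 = £1,437.94.
At £185.00/mo: 37 payments (last £57.03); total interest £967.03.
Payments saved = 54 − 37 = 17.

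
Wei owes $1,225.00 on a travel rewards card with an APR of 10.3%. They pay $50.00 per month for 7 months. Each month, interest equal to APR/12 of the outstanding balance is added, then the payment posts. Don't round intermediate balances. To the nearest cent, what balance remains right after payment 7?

Monthly rate r = 10.3%/12 = 0.858333% = 0.00858333.
Each month: B ← B·(1+r) − $50.00.
Month 1: interest $10.51; balance after payment $1,185.51.
Month 2: interest $10.18; balance after payment $1,145.69.
Month 3: interest $9.83; balance after payment $1,105.52.
Month 4: interest $9.49; balance after payment $1,065.01.
Month 5: interest $9.14; balance after payment $1,024.15.
Month 6: interest $8.79; balance after payment $982.95.
Month 7: interest $8.44; balance after payment $941.38.

$941.38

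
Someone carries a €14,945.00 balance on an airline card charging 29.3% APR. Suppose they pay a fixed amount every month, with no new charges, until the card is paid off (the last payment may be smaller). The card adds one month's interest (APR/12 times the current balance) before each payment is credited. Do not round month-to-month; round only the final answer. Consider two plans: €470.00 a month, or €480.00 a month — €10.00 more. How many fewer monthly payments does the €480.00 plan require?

3 fewer payments

Monthly rate r = 29.3%/12 = 2.44167% = 0.0244167.
At €470.00/mo: n = ⌈−ln(1 − rB₀/P)/ln(1+r)⌉ = 63 payments (last €44.13); total interest = total paid − €14,945.00 = €14,239.13.
At €480.00/mo: 60 payments (last €95.81); total interest €13,470.81.
Payments saved = 63 − 60 = 3.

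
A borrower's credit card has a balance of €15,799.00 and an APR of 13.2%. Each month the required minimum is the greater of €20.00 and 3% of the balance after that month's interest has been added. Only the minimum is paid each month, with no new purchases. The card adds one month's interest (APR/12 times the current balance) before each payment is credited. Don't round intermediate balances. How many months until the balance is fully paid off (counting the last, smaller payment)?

204 months

Monthly rate r = 13.2%/12 = 1.1% = 0.011.
While 3% of the post-interest balance exceeds €20.00, each month B ← (B·(1+r))·(1 − 0.03), i.e. B shrinks by the factor (1+r)·0.97 = 0.98067.
This holds for months 1–163. Entering month 164 the balance is €655.93; 3% of the post-interest balance is now below €20.00, so the flat €20.00 minimum applies from here.
From month 164 a fixed €20.00 at rate r clears €655.93 in 41 more payments. Total: 163 + 41 = 204 months.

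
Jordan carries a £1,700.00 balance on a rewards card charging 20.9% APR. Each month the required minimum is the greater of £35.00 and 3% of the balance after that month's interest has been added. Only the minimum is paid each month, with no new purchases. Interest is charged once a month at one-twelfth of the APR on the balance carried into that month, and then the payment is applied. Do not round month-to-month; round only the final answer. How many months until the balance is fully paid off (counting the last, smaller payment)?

Monthly rate r = 20.9%/12 = 1.74167% = 0.0174167.
While 3% of the post-interest balance exceeds £35.00, each month B ← (B·(1+r))·(1 − 0.03), i.e. B shrinks by the factor (1+r)·0.97 = 0.98689.
This holds for months 1–30. Entering month 31 the balance is £1,144.37; 3% of the post-interest balance is now below £35.00, so the flat £35.00 minimum applies from here.
From month 31 a fixed £35.00 at rate r clears £1,144.37 in 49 more payments. Total: 30 + 49 = 79 months.

79 months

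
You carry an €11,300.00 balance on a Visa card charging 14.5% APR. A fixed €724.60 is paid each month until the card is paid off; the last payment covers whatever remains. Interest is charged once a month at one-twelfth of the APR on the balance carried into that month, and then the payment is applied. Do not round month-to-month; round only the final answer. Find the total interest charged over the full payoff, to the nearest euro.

€1,297

Monthly rate r = 14.5%/12 = 1.20833% = 0.0120833.
Payoff takes n = ⌈−ln(1 − rB₀/P)/ln(1+r)⌉ = ⌈17.384⌉ = 18 payments; the last is €279.03.
Total paid = 17·€724.60 + €279.03 = €12,597.23.
Total interest = total paid − principal = €12,597.23 − €11,300.00 = €1,297.23.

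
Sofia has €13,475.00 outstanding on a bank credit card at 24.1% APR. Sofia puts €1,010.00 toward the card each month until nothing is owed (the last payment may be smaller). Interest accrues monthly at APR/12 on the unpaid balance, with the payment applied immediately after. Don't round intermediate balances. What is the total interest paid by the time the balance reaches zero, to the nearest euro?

€2,370

Monthly rate r = 24.1%/12 = 2.00833% = 0.0200833.
Payoff takes n = ⌈−ln(1 − rB₀/P)/ln(1+r)⌉ = ⌈15.686⌉ = 16 payments; the last is €694.62.
Total paid = 15·€1,010.00 + €694.62 = €15,844.62.
Total interest = total paid − principal = €15,844.62 − €13,475.00 = €2,369.62.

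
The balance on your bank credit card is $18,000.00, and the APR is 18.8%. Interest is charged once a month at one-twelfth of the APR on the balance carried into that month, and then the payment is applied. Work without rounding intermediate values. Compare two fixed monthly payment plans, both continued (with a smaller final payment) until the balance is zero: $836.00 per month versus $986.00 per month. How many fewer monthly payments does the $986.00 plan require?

Monthly rate r = 18.8%/12 = 1.56667% = 0.0156667.
At $836.00/mo: n = ⌈−ln(1 − rB₀/P)/ln(1+r)⌉ = 27 payments (last $393.58); total interest = total paid − $18,000.00 = $4,129.58.
At $986.00/mo: 22 payments (last $663.15); total interest $3,369.15.
Payments saved = 27 − 22 = 5.

5 fewer payments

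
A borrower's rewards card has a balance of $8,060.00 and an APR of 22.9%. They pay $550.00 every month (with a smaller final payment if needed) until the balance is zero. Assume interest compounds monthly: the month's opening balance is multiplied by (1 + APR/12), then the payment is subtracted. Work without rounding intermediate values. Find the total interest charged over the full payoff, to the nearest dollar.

Monthly rate r = 22.9%/12 = 1.90833% = 0.0190833.
Payoff takes n = ⌈−ln(1 − rB₀/P)/ln(1+r)⌉ = ⌈17.353⌉ = 18 payments; the last is $195.21.
Total paid = 17·$550.00 + $195.21 = $9,545.21.
Total interest = total paid − principal = $9,545.21 − $8,060.00 = $1,485.21.

$1,485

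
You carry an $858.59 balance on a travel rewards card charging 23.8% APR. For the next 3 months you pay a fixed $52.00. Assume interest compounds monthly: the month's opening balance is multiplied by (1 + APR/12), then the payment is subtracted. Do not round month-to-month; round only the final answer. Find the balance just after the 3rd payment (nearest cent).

Monthly rate r = 23.8%/12 = 1.98333% = 0.0198333.
Each month: B ← B·(1+r) − $52.00.
Month 1: interest $17.03; balance after payment $823.62.
Month 2: interest $16.34; balance after payment $787.95.
Month 3: interest $15.63; balance after payment $751.58.

$751.58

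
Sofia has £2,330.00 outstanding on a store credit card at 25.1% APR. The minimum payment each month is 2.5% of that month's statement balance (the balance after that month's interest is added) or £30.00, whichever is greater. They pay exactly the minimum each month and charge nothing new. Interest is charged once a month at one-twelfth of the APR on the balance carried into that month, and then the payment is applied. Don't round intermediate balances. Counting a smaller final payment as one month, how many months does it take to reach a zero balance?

231 months

Monthly rate r = 25.1%/12 = 2.09167% = 0.0209167.
While 2.5% of the post-interest balance exceeds £30.00, each month B ← (B·(1+r))·(1 − 0.025), i.e. B shrinks by the factor (1+r)·0.975 = 0.99539.
This holds for months 1–149. Entering month 150 the balance is £1,171.11; 2.5% of the post-interest balance is now below £30.00, so the flat £30.00 minimum applies from here.
From month 150 a fixed £30.00 at rate r clears £1,171.11 in 82 more payments. Total: 149 + 82 = 231 months.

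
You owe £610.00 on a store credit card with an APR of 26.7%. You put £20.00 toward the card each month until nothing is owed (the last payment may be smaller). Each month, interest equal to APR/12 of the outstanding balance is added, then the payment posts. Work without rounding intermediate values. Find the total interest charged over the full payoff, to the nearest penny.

£421.72

Monthly rate r = 26.7%/12 = 2.225% = 0.02225.
Payoff takes n = ⌈−ln(1 − rB₀/P)/ln(1+r)⌉ = ⌈51.583⌉ = 52 payments; the last is £11.72.
Total paid = 51·£20.00 + £11.72 = £1,031.72.
Total interest = total paid − principal = £1,031.72 − £610.00 = £421.72.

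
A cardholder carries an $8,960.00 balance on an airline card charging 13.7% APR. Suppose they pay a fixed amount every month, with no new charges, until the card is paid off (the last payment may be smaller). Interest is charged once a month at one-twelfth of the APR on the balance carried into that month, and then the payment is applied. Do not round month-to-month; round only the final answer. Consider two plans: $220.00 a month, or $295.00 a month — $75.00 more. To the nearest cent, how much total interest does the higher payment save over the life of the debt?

$1,055.20

Monthly rate r = 13.7%/12 = 1.14167% = 0.0114167.
At $220.00/mo: n = ⌈−ln(1 − rB₀/P)/ln(1+r)⌉ = 56 payments (last $20.89); total interest = total paid − $8,960.00 = $3,160.89.
At $295.00/mo: 38 payments (last $150.69); total interest $2,105.69.
Interest saved = $3,160.89 − $2,105.69 = $1,055.20.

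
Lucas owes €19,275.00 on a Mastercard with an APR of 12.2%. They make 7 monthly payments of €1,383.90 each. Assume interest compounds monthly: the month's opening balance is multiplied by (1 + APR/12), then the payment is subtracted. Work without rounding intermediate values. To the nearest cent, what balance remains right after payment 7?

€10,701.47

Monthly rate r = 12.2%/12 = 1.01667% = 0.0101667.
Each month: B ← B·(1+r) − €1,383.90.
Month 1: interest €195.96; balance after payment €18,087.06.
Month 2: interest €183.89; balance after payment €16,887.05.
Month 3: interest €171.68; balance after payment €15,674.83.
Month 4: interest €159.36; balance after payment €14,450.29.
Month 5: interest €146.91; balance after payment €13,213.30.
Month 6: interest €134.34; balance after payment €11,963.74.
Month 7: interest €121.63; balance after payment €10,701.47.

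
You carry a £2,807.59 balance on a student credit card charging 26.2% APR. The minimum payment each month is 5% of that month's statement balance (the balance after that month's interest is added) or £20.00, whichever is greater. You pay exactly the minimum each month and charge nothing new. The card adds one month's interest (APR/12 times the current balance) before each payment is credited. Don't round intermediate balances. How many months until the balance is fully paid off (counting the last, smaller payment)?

Monthly rate r = 26.2%/12 = 2.18333% = 0.0218333.
While 5% of the post-interest balance exceeds £20.00, each month B ← (B·(1+r))·(1 − 0.05), i.e. B shrinks by the factor (1+r)·0.95 = 0.97074.
This holds for months 1–67. Entering month 68 the balance is £383.95; 5% of the post-interest balance is now below £20.00, so the flat £20.00 minimum applies from here.
From month 68 a fixed £20.00 at rate r clears £383.95 in 26 more payments. Total: 67 + 26 = 93 months.

93 months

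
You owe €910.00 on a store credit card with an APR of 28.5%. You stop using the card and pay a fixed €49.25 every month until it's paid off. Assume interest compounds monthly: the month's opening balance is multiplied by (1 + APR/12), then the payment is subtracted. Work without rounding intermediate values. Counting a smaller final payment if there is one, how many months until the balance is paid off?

25 months

Monthly rate r = 28.5%/12 = 2.375% = 0.02375.
Recurrence: B ← B·(1+r) − €49.25.
Month 1: interest €21.61; balance after payment €882.36.
Month 2: interest €20.96; balance after payment €854.07.
Closed form: n = −ln(1 − rB₀/P)/ln(1+r) = −ln(0.56117)/ln(1.02375) ≈ 24.613, so the balance reaches zero during payment 25.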